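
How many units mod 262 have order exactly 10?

4

φ(262) = φ(2)·φ(131) = 1·130 = 130 = 2 · 5 · 13.
In a cyclic group of order 130, there are φ(d) elements of order d for each divisor d of 130, and zero for non-divisors.
10 = 2 · 5 divides 130, and φ(10) = 4.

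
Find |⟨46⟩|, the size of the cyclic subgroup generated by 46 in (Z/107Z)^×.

106

ord(46) | φ(107) = 107 − 1 = 106 = 2 · 53.
Divisors of 106: 1, 2, 53, 106.
Evaluate successive powers at the divisors of 106:
46^1 ≡ 46 (mod 107)
46^2 ≡ 83 (mod 107)
46^53 ≡ 106 (mod 107)
46^106 ≡ 1 (mod 107) ✓
So ord_107(46) = 106.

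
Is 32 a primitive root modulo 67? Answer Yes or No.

φ(67) = 67 − 1 = 66 = 2 · 3 · 11.
An element g generates (Z/67Z)^× iff g^(66/q) ≢ 1 (mod 67) for each prime q ∈ {2, 3, 11}.
32^33 ≡ 66 (mod 67)  [q = 2: ≢ 1 ✓]
32^22 ≡ 29 (mod 67)  [q = 3: ≢ 1 ✓]
32^6 ≡ 25 (mod 67)  [q = 11: ≢ 1 ✓]
Every test exponent gives a nontrivial residue, hence 32 generates the full group.

Yes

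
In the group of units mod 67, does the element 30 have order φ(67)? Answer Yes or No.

No

φ(67) = 67 − 1 = 66 = 2 · 3 · 11.
Test 30^(66/q) mod 67 for each prime factor q of 66:
30^33 ≡ 66 (mod 67)  [q = 2: ≢ 1 ✓]
30^22 ≡ 37 (mod 67)  [q = 3: ≢ 1 ✓]
30^6 ≡ 1 (mod 67)  [q = 11: ≡ 1 ✗]
Since 30^6 ≡ 1, the order of 30 divides 6 < 66, so 30 is not a primitive root.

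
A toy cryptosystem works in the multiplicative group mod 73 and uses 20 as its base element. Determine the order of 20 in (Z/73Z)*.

By Lagrange's theorem, ord_73(20) divides φ(73) = 73 − 1 = 72 = 2^3 · 3^2.
Divisors of 72: 1, 2, 3, 4, 6, 8, 9, 12, 18, 24, 36, 72.
Test each divisor d:
20^1 ≡ 20
20^2 ≡ 35
20^3 ≡ 43
20^4 ≡ 57
20^6 ≡ 24
20^8 ≡ 37
20^9 ≡ 10
20^12 ≡ 65
20^18 ≡ 27
20^24 ≡ 64
20^36 ≡ 72
20^72 ≡ 1
Therefore the multiplicative order of 20 modulo 73 is 72.

72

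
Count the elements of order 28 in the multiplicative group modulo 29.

12

φ(29) = 29 − 1 = 28 = 2^2 · 7.
(Z/29Z)^× is cyclic (|G| = 28); a cyclic group of order m has exactly φ(d) elements of each order d | m, and none otherwise.
28 = 2^2 · 7 divides 28, and φ(28) = 12.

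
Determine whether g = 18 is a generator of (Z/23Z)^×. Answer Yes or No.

No

φ(23) = 23 − 1 = 22 = 2 · 11.
It suffices to check that the order of 18 is not a proper divisor of 22: compute 18^(22/q) for q ∈ {2, 11}.
18^11 ≡ 1 (mod 23)  [q = 2: ≡ 1 ✗]
18^2 ≡ 2 (mod 23)  [q = 11: ≢ 1 ✓]
18^11 ≡ 1 shows ord(18) | 11, strictly less than φ(23); not a primitive root.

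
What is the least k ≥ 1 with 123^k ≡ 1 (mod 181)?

The order of 123 must divide φ(181) = 181 − 1 = 180 = 2^2 · 3^2 · 5.
Divisors of 180: 1, 2, 3, 4, 5, 6, 9, 10, 12, 15, 18, 20, 30, 36, 45, 60, 90, 180.
Compute 123^d (mod 181) for the divisors d until we hit 1:
123^1 ≡ 123
123^2 ≡ 106
123^3 ≡ 6
123^4 ≡ 14
123^5 ≡ 93
123^6 ≡ 36
123^9 ≡ 35
123^10 ≡ 142
123^12 ≡ 29
123^15 ≡ 174
123^18 ≡ 139
123^20 ≡ 73
123^30 ≡ 49
123^36 ≡ 135
123^45 ≡ 19
123^60 ≡ 48
123^90 ≡ 180
123^180 ≡ 1
Therefore the multiplicative order of 123 modulo 181 is 180.

180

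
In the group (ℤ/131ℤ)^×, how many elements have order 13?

φ(131) = 131 − 1 = 130 = 2 · 5 · 13.
In a cyclic group of order 130, there are φ(d) elements of order d for each divisor d of 130, and zero for non-divisors.
13 | 130, and φ(13) = 13 − 1 = 12.

12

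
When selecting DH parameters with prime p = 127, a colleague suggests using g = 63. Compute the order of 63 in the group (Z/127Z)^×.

14

Since 63 ∈ (Z/127Z)^×, its order divides φ(127) = 127 − 1 = 126 = 2 · 3^2 · 7.
Divisors of 126: 1, 2, 3, 6, 7, 9, 14, 18, 21, 42, 63, 126.
Check 63^d mod 127 for each divisor in increasing order:
63^1 ≡ 63
63^2 ≡ 32
63^3 ≡ 111
63^6 ≡ 2
63^7 ≡ 126
63^9 ≡ 95
63^14 ≡ 1
Therefore the multiplicative order of 63 modulo 127 is 14.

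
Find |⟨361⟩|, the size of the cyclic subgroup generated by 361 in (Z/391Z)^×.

44

The order of 361 must divide φ(391) = φ(17·23) = (17−1)·(23−1) = 16·22 = 352 = 2^5 · 11.
Divisors of 352: 1, 2, 4, 8, 11, 16, 22, 32, 44, 88, 176, 352.
Check 361^d mod 391 for each divisor in increasing order:
361^1 ≡ 361 (mod 391)
361^2 ≡ 118 (mod 391)
361^4 ≡ 239 (mod 391)
361^8 ≡ 35 (mod 391)
361^11 ≡ 47 (mod 391)
361^16 ≡ 52 (mod 391)
361^22 ≡ 254 (mod 391)
361^32 ≡ 358 (mod 391)
361^44 ≡ 1 (mod 391) ✓
Therefore the multiplicative order of 361 modulo 391 is 44.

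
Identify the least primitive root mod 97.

5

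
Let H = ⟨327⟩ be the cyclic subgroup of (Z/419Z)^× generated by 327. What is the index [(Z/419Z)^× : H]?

By Lagrange's theorem, ord_419(327) divides φ(419) = 419 − 1 = 418 = 2 · 11 · 19.
Divisors of 418: 1, 2, 11, 19, 22, 38, 209, 418.
Test each divisor d:
327^1 ≡ 327 (mod 419)
327^2 ≡ 84 (mod 419)
327^11 ≡ 113 (mod 419)
327^19 ≡ 267 (mod 419)
327^22 ≡ 199 (mod 419)
327^38 ≡ 59 (mod 419)
327^209 ≡ 418 (mod 419)
327^418 ≡ 1 (mod 419) ✓
The order of 327 is 418, so the subgroup it generates has 418 elements.
Index = |(Z/419Z)^×| / |⟨327⟩| = 418 / 418 = 1.

1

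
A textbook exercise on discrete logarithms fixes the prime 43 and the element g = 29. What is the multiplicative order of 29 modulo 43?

42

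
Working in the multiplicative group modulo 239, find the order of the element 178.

238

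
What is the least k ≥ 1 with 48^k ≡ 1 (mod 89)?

88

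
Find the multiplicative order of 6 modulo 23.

11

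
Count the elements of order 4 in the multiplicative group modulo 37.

φ(37) = 37 − 1 = 36 = 2^2 · 3^2.
In a cyclic group of order 36, there are φ(d) elements of order d for each divisor d of 36, and zero for non-divisors.
4 = 2^2 divides 36, and φ(4) = 2.

2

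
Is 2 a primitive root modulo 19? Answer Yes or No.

Yes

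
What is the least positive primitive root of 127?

φ(127) = 127 − 1 = 126 = 2 · 3^2 · 7.
Test candidates g = 2, 3, … against the prime factors q ∈ {2, 3, 7} of φ(127): g is a generator iff g^(126/q) ≢ 1 for every such q.
g = 2: 2^63 ≡ 1 — hits 1, so not a primitive root.
g = 3: 3^63 ≡ 126; 3^42 ≡ 107; 3^18 ≡ 4 — none is 1, so 3 is a primitive root.
Hence the least primitive root of 127 is 3.

3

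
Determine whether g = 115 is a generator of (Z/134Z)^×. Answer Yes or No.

Yes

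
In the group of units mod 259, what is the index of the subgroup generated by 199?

By Lagrange's theorem, ord_259(199) divides φ(259) = φ(7·37) = (7−1)·(37−1) = 6·36 = 216 = 2^3 · 3^3.
Divisors of 216: 1, 2, 3, 4, 6, 8, 9, 12, 18, 24, 27, 36, 54, 72, 108, 216.
Test each divisor d:
199^1 ≡ 199 (mod 259)
199^2 ≡ 233 (mod 259)
199^3 ≡ 6 (mod 259)
199^4 ≡ 158 (mod 259)
199^6 ≡ 36 (mod 259)
199^8 ≡ 100 (mod 259)
199^9 ≡ 216 (mod 259)
199^12 ≡ 1 (mod 259) ✓
So ord_259(199) = 12, hence |⟨199⟩| = 12.
Index = |(Z/259Z)^×| / |⟨199⟩| = 216 / 12 = 18.

18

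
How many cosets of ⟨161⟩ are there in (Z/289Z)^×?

ord(161) | φ(289) = φ(17^2) = 17·(17−1) = 272 = 2^4 · 17.
Divisors of 272: 1, 2, 4, 8, 16, 17, 34, 68, 136, 272.
Test each divisor d:
161^1 ≡ 161 (mod 289)
161^2 ≡ 200 (mod 289)
161^4 ≡ 118 (mod 289)
161^8 ≡ 52 (mod 289)
161^16 ≡ 103 (mod 289)
161^17 ≡ 110 (mod 289)
161^34 ≡ 251 (mod 289)
161^68 ≡ 288 (mod 289)
161^136 ≡ 1 (mod 289) ✓
Thus |⟨161⟩| = ord(161) = 136.
The index is φ(289) / ord(161) = 272 / 136 = 2.

2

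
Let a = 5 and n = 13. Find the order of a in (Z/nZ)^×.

4

ord(5) | φ(13) = 13 − 1 = 12 = 2^2 · 3.
Divisors of 12: 1, 2, 3, 4, 6, 12.
Evaluate successive powers at the divisors of 12:
5^1 ≡ 5 (mod 13)
5^2 ≡ 12 (mod 13)
5^3 ≡ 8 (mod 13)
5^4 ≡ 1 (mod 13) ✓
Therefore the multiplicative order of 5 modulo 13 is 4.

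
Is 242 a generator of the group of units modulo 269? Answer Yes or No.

Yes

φ(269) = 269 − 1 = 268 = 2^2 · 67.
242 is a primitive root mod 269 iff 242^(φ(269)/q) ≢ 1 for every prime q | φ(269), i.e. q ∈ {2, 67}.
242^134 ≡ 268 (mod 269)  [q = 2: ≢ 1 ✓]
242^4 ≡ 166 (mod 269)  [q = 67: ≢ 1 ✓]
Every test exponent gives a nontrivial residue, hence 242 generates the full group.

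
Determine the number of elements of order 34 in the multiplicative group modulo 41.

0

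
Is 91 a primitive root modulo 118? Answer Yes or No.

Yes

φ(118) = φ(2)·φ(59) = 1·58 = 58 = 2 · 29.
Test 91^(58/q) mod 118 for each prime factor q of 58:
91^29 ≡ 117 (mod 118)  [q = 2: ≢ 1 ✓]
91^2 ≡ 21 (mod 118)  [q = 29: ≢ 1 ✓]
All checks pass, so 91 has order 58 and is a primitive root modulo 118.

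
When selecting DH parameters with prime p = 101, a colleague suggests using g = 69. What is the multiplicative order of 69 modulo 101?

The order of 69 must divide φ(101) = 101 − 1 = 100 = 2^2 · 5^2.
Divisors of 100: 1, 2, 4, 5, 10, 20, 25, 50, 100.
Evaluate successive powers at the divisors of 100:
69^1 ≡ 69 (mod 101)
69^2 ≡ 14 (mod 101)
69^4 ≡ 95 (mod 101)
69^5 ≡ 91 (mod 101)
69^10 ≡ 100 (mod 101)
69^20 ≡ 1 (mod 101) ✓
Hence ord(69) = 20.

20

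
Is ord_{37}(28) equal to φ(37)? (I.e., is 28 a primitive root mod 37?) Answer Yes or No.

φ(37) = 37 − 1 = 36 = 2^2 · 3^2.
An element g generates (Z/37Z)^× iff g^(36/q) ≢ 1 (mod 37) for each prime q ∈ {2, 3}.
28^18 ≡ 1 (mod 37)  [q = 2: ≡ 1 ✗]
28^12 ≡ 26 (mod 37)  [q = 3: ≢ 1 ✓]
Since 28^18 ≡ 1, the order of 28 divides 18 < 36, so 28 is not a primitive root.

No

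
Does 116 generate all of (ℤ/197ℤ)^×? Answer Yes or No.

No

φ(197) = 197 − 1 = 196 = 2^2 · 7^2.
116 is a primitive root mod 197 iff 116^(φ(197)/q) ≢ 1 for every prime q | φ(197), i.e. q ∈ {2, 7}.
116^98 ≡ 1 (mod 197)  [q = 2: ≡ 1 ✗]
116^28 ≡ 191 (mod 197)  [q = 7: ≢ 1 ✓]
116^98 ≡ 1 shows ord(116) | 98, strictly less than φ(197); not a primitive root.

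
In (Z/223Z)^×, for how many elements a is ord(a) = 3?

2

φ(223) = 223 − 1 = 222 = 2 · 3 · 37.
(Z/223Z)^× is cyclic (|G| = 222); a cyclic group of order m has exactly φ(d) elements of each order d | m, and none otherwise.
3 | 222, and φ(3) = 3 − 1 = 2.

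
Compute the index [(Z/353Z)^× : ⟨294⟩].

11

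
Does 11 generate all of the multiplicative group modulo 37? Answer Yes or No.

No

φ(37) = 37 − 1 = 36 = 2^2 · 3^2.
It suffices to check that the order of 11 is not a proper divisor of 36: compute 11^(36/q) for q ∈ {2, 3}.
11^18 ≡ 1 (mod 37)  [q = 2: ≡ 1 ✗]
11^12 ≡ 1 (mod 37)  [q = 3: ≡ 1 ✗]
The check at q = 2 fails, so 11 generates a proper subgroup.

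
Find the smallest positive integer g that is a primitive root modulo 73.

5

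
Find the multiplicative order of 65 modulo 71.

70

Since 65 ∈ (Z/71Z)^×, its order divides φ(71) = 71 − 1 = 70 = 2 · 5 · 7.
Divisors of 70: 1, 2, 5, 7, 10, 14, 35, 70.
Check 65^d mod 71 for each divisor in increasing order:
65^1 ≡ 65 (mod 71)
65^2 ≡ 36 (mod 71)
65^5 ≡ 34 (mod 71)
65^7 ≡ 17 (mod 71)
65^10 ≡ 20 (mod 71)
65^14 ≡ 5 (mod 71)
65^35 ≡ 70 (mod 71)
65^70 ≡ 1 (mod 71) ✓
The smallest such exponent is 70, so the order of 65 is 70.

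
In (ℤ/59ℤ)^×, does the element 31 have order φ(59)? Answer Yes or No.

Yes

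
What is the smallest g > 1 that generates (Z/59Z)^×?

2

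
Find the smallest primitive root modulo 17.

3

φ(17) = 17 − 1 = 16 = 2^4.
Test candidates g = 2, 3, … against the prime factors q ∈ {2} of φ(17): g is a generator iff g^(16/q) ≢ 1 for every such q.
g = 2: 2^8 ≡ 1 — hits 1, so not a primitive root.
g = 3: 3^8 ≡ 16 — none is 1, so 3 is a primitive root.
So 3 is the smallest generator of (Z/17Z)^×.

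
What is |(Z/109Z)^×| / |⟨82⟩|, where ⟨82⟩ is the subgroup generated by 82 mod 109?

Since 82 ∈ (Z/109Z)^×, its order divides φ(109) = 109 − 1 = 108 = 2^2 · 3^3.
Divisors of 108: 1, 2, 3, 4, 6, 9, 12, 18, 27, 36, 54, 108.
Check 82^d mod 109 for each divisor in increasing order:
82^1 ≡ 82 (mod 109)
82^2 ≡ 75 (mod 109)
82^3 ≡ 46 (mod 109)
82^4 ≡ 66 (mod 109)
82^6 ≡ 45 (mod 109)
82^9 ≡ 108 (mod 109)
82^12 ≡ 63 (mod 109)
82^18 ≡ 1 (mod 109) ✓
The order of 82 is 18, so the subgroup it generates has 18 elements.
The index is φ(109) / ord(82) = 108 / 18 = 6.

6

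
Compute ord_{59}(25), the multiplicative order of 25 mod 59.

29

Since 25 ∈ (Z/59Z)^×, its order divides φ(59) = 59 − 1 = 58 = 2 · 29.
Divisors of 58: 1, 2, 29, 58.
Check 25^d mod 59 for each divisor in increasing order:
25^1 ≡ 25 (mod 59)
25^2 ≡ 35 (mod 59)
25^29 ≡ 1 (mod 59) ✓
So ord_59(25) = 29.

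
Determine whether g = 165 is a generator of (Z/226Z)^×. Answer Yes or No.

No

φ(226) = φ(2)·φ(113) = 1·112 = 112 = 2^4 · 7.
It suffices to check that the order of 165 is not a proper divisor of 112: compute 165^(112/q) for q ∈ {2, 7}.
165^56 ≡ 1 (mod 226)  [q = 2: ≡ 1 ✗]
165^16 ≡ 219 (mod 226)  [q = 7: ≢ 1 ✓]
The check at q = 2 fails, so 165 generates a proper subgroup.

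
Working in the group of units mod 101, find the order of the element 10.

4

Since 10 ∈ (Z/101Z)^×, its order divides φ(101) = 101 − 1 = 100 = 2^2 · 5^2.
Divisors of 100: 1, 2, 4, 5, 10, 20, 25, 50, 100.
Check 10^d mod 101 for each divisor in increasing order:
10^1 ≡ 10
10^2 ≡ 100
10^4 ≡ 1
Hence ord(10) = 4.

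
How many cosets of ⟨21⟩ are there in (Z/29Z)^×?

1

The order of 21 must divide φ(29) = 29 − 1 = 28 = 2^2 · 7.
Divisors of 28: 1, 2, 4, 7, 14, 28.
Compute 21^d (mod 29) for the divisors d until we hit 1:
21^1 ≡ 21 (mod 29)
21^2 ≡ 6 (mod 29)
21^4 ≡ 7 (mod 29)
21^7 ≡ 12 (mod 29)
21^14 ≡ 28 (mod 29)
21^28 ≡ 1 (mod 29) ✓
The order of 21 is 28, so the subgroup it generates has 28 elements.
Index = |(Z/29Z)^×| / |⟨21⟩| = 28 / 28 = 1.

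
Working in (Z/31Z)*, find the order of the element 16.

5

ord(16) | φ(31) = 31 − 1 = 30 = 2 · 3 · 5.
Divisors of 30: 1, 2, 3, 5, 6, 10, 15, 30.
Compute 16^d (mod 31) for the divisors d until we hit 1:
16^1 ≡ 16 (mod 31)
16^2 ≡ 8 (mod 31)
16^3 ≡ 4 (mod 31)
16^5 ≡ 1 (mod 31) ✓
Therefore the multiplicative order of 16 modulo 31 is 5.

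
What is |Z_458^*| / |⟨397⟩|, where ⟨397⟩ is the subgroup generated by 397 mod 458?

6

ord(397) | φ(458) = φ(2)·φ(229) = 1·228 = 228 = 2^2 · 3 · 19.
Divisors of 228: 1, 2, 3, 4, 6, 12, 19, 38, 57, 76, 114, 228.
Check 397^d mod 458 for each divisor in increasing order:
397^1 ≡ 397 (mod 458)
397^2 ≡ 57 (mod 458)
397^3 ≡ 187 (mod 458)
397^4 ≡ 43 (mod 458)
397^6 ≡ 161 (mod 458)
397^12 ≡ 273 (mod 458)
397^19 ≡ 457 (mod 458)
397^38 ≡ 1 (mod 458) ✓
So ord_458(397) = 38, hence |⟨397⟩| = 38.
Index = |(Z/458Z)^×| / |⟨397⟩| = 228 / 38 = 6.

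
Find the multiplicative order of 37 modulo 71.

7

By Lagrange's theorem, ord_71(37) divides φ(71) = 71 − 1 = 70 = 2 · 5 · 7.
Divisors of 70: 1, 2, 5, 7, 10, 14, 35, 70.
Test each divisor d:
37^1 ≡ 37 (mod 71)
37^2 ≡ 20 (mod 71)
37^5 ≡ 32 (mod 71)
37^7 ≡ 1 (mod 71) ✓
The smallest such exponent is 7, so the order of 37 is 7.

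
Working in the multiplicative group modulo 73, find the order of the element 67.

The order of 67 must divide φ(73) = 73 − 1 = 72 = 2^3 · 3^2.
Divisors of 72: 1, 2, 3, 4, 6, 8, 9, 12, 18, 24, 36, 72.
Check 67^d mod 73 for each divisor in increasing order:
67^1 ≡ 67
67^2 ≡ 36
67^3 ≡ 3
67^4 ≡ 55
67^6 ≡ 9
67^8 ≡ 32
67^9 ≡ 27
67^12 ≡ 8
67^18 ≡ 72
67^24 ≡ 64
67^36 ≡ 1
Hence ord(67) = 36.

36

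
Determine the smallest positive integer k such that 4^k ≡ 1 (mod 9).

3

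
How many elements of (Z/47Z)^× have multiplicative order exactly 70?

φ(47) = 47 − 1 = 46 = 2 · 23.
In a cyclic group of order 46, there are φ(d) elements of order d for each divisor d of 46, and zero for non-divisors.
70 does not divide 46, so no element of (Z/47Z)^× has order 70.

0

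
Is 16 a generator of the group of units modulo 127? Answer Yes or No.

φ(127) = 127 − 1 = 126 = 2 · 3^2 · 7.
Test 16^(126/q) mod 127 for each prime factor q of 126:
16^63 ≡ 1 (mod 127)  [q = 2: ≡ 1 ✗]
16^42 ≡ 1 (mod 127)  [q = 3: ≡ 1 ✗]
16^18 ≡ 4 (mod 127)  [q = 7: ≢ 1 ✓]
16^63 ≡ 1 shows ord(16) | 63, strictly less than φ(127); not a primitive root.

No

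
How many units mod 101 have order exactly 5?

4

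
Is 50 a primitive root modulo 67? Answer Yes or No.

Yes

φ(67) = 67 − 1 = 66 = 2 · 3 · 11.
50 is a primitive root mod 67 iff 50^(φ(67)/q) ≢ 1 for every prime q | φ(67), i.e. q ∈ {2, 3, 11}.
50^33 ≡ 66 (mod 67)  [q = 2: ≢ 1 ✓]
50^22 ≡ 37 (mod 67)  [q = 3: ≢ 1 ✓]
50^6 ≡ 15 (mod 67)  [q = 11: ≢ 1 ✓]
Every test exponent gives a nontrivial residue, hence 50 generates the full group.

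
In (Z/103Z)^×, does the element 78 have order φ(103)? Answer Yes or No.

φ(103) = 103 − 1 = 102 = 2 · 3 · 17.
An element g generates (Z/103Z)^× iff g^(102/q) ≢ 1 (mod 103) for each prime q ∈ {2, 3, 17}.
78^51 ≡ 102 (mod 103)  [q = 2: ≢ 1 ✓]
78^34 ≡ 46 (mod 103)  [q = 3: ≢ 1 ✓]
78^6 ≡ 34 (mod 103)  [q = 17: ≢ 1 ✓]
Every test exponent gives a nontrivial residue, hence 78 generates the full group.

Yes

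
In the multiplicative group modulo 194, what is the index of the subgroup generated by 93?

ord(93) | φ(194) = φ(2)·φ(97) = 1·96 = 96 = 2^5 · 3.
Divisors of 96: 1, 2, 3, 4, 6, 8, 12, 16, 24, 32, 48, 96.
Test each divisor d:
93^1 ≡ 93 (mod 194)
93^2 ≡ 113 (mod 194)
93^3 ≡ 33 (mod 194)
93^4 ≡ 159 (mod 194)
93^6 ≡ 119 (mod 194)
93^8 ≡ 61 (mod 194)
93^12 ≡ 193 (mod 194)
93^16 ≡ 35 (mod 194)
93^24 ≡ 1 (mod 194) ✓
The order of 93 is 24, so the subgroup it generates has 24 elements.
Index = |(Z/194Z)^×| / |⟨93⟩| = 96 / 24 = 4.

4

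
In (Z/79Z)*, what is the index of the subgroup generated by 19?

The order of 19 must divide φ(79) = 79 − 1 = 78 = 2 · 3 · 13.
Divisors of 78: 1, 2, 3, 6, 13, 26, 39, 78.
Check 19^d mod 79 for each divisor in increasing order:
19^1 ≡ 19
19^2 ≡ 45
19^3 ≡ 65
19^6 ≡ 38
19^13 ≡ 23
19^26 ≡ 55
19^39 ≡ 1
Thus |⟨19⟩| = ord(19) = 39.
[(Z/79Z)^× : ⟨19⟩] = 78/39 = 2.

2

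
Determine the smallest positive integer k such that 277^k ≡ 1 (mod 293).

By Lagrange's theorem, ord_293(277) divides φ(293) = 293 − 1 = 292 = 2^2 · 73.
Divisors of 292: 1, 2, 4, 73, 146, 292.
Test each divisor d:
277^1 ≡ 277 (mod 293)
277^2 ≡ 256 (mod 293)
277^4 ≡ 197 (mod 293)
277^73 ≡ 292 (mod 293)
277^146 ≡ 1 (mod 293) ✓
Hence ord(277) = 146.

146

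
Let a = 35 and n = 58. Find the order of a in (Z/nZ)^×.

ord(35) | φ(58) = φ(2)·φ(29) = 1·28 = 28 = 2^2 · 7.
Divisors of 28: 1, 2, 4, 7, 14, 28.
Compute 35^d (mod 58) for the divisors d until we hit 1:
35^1 ≡ 35 (mod 58)
35^2 ≡ 7 (mod 58)
35^4 ≡ 49 (mod 58)
35^7 ≡ 57 (mod 58)
35^14 ≡ 1 (mod 58) ✓
Hence ord(35) = 14.

14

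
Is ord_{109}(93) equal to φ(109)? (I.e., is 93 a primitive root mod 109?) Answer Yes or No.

φ(109) = 109 − 1 = 108 = 2^2 · 3^3.
An element g generates (Z/109Z)^× iff g^(108/q) ≢ 1 (mod 109) for each prime q ∈ {2, 3}.
93^54 ≡ 1 (mod 109)  [q = 2: ≡ 1 ✗]
93^36 ≡ 1 (mod 109)  [q = 3: ≡ 1 ✗]
Since 93^54 ≡ 1, the order of 93 divides 54 < 108, so 93 is not a primitive root.

No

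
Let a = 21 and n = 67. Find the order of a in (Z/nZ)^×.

33

Since 21 ∈ (Z/67Z)^×, its order divides φ(67) = 67 − 1 = 66 = 2 · 3 · 11.
Divisors of 66: 1, 2, 3, 6, 11, 22, 33, 66.
Evaluate successive powers at the divisors of 66:
21^1 ≡ 21 (mod 67)
21^2 ≡ 39 (mod 67)
21^3 ≡ 15 (mod 67)
21^6 ≡ 24 (mod 67)
21^11 ≡ 37 (mod 67)
21^22 ≡ 29 (mod 67)
21^33 ≡ 1 (mod 67) ✓
The smallest such exponent is 33, so the order of 21 is 33.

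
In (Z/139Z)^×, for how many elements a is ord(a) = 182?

φ(139) = 139 − 1 = 138 = 2 · 3 · 23.
In a cyclic group of order 138, there are φ(d) elements of order d for each divisor d of 138, and zero for non-divisors.
182 does not divide 138, so no element of (Z/139Z)^× has order 182.

0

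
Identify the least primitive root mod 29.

2

φ(29) = 29 − 1 = 28 = 2^2 · 7.
g is a primitive root iff g^(28/q) ≢ 1 (mod 29) for each prime q ∈ {2, 7}.
g = 2: 2^14 ≡ 28; 2^4 ≡ 16 — none is 1, so 2 is a primitive root.
So 2 is the smallest generator of (Z/29Z)^×.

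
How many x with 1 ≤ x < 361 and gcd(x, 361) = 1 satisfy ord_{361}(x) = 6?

2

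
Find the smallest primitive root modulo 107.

2

φ(107) = 107 − 1 = 106 = 2 · 53.
g is a primitive root iff g^(106/q) ≢ 1 (mod 107) for each prime q ∈ {2, 53}.
g = 2: 2^53 ≡ 106; 2^2 ≡ 4 — none is 1, so 2 is a primitive root.
The smallest primitive root modulo 107 is 2.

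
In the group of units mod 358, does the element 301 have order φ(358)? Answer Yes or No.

φ(358) = φ(2)·φ(179) = 1·178 = 178 = 2 · 89.
An element g generates (Z/358Z)^× iff g^(178/q) ≢ 1 (mod 358) for each prime q ∈ {2, 89}.
301^89 ≡ 357 (mod 358)  [q = 2: ≢ 1 ✓]
301^2 ≡ 27 (mod 358)  [q = 89: ≢ 1 ✓]
None equal 1, so ord_358(301) = 178: 301 is a primitive root.

Yes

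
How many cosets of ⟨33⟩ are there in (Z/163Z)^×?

2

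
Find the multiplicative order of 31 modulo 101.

The order of 31 must divide φ(101) = 101 − 1 = 100 = 2^2 · 5^2.
Divisors of 100: 1, 2, 4, 5, 10, 20, 25, 50, 100.
Check 31^d mod 101 for each divisor in increasing order:
31^1 ≡ 31 (mod 101)
31^2 ≡ 52 (mod 101)
31^4 ≡ 78 (mod 101)
31^5 ≡ 95 (mod 101)
31^10 ≡ 36 (mod 101)
31^20 ≡ 84 (mod 101)
31^25 ≡ 1 (mod 101) ✓
Therefore the multiplicative order of 31 modulo 101 is 25.

25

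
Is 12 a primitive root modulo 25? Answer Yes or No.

φ(25) = φ(5^2) = 5·(5−1) = 20 = 2^2 · 5.
12 is a primitive root mod 25 iff 12^(φ(25)/q) ≢ 1 for every prime q | φ(25), i.e. q ∈ {2, 5}.
12^10 ≡ 24 (mod 25)  [q = 2: ≢ 1 ✓]
12^4 ≡ 11 (mod 25)  [q = 5: ≢ 1 ✓]
Every test exponent gives a nontrivial residue, hence 12 generates the full group.

Yes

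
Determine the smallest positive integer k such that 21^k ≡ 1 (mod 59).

29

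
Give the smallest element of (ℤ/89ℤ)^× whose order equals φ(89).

3

φ(89) = 89 − 1 = 88 = 2^3 · 11.
g is a primitive root iff g^(88/q) ≢ 1 (mod 89) for each prime q ∈ {2, 11}.
g = 2: 2^44 ≡ 1 — hits 1, so not a primitive root.
g = 3: 3^44 ≡ 88; 3^8 ≡ 64 — none is 1, so 3 is a primitive root.
So 3 is the smallest generator of (Z/89Z)^×.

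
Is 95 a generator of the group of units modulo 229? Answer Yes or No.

φ(229) = 229 − 1 = 228 = 2^2 · 3 · 19.
It suffices to check that the order of 95 is not a proper divisor of 228: compute 95^(228/q) for q ∈ {2, 3, 19}.
95^114 ≡ 1 (mod 229)  [q = 2: ≡ 1 ✗]
95^76 ≡ 134 (mod 229)  [q = 3: ≢ 1 ✓]
95^12 ≡ 1 (mod 229)  [q = 19: ≡ 1 ✗]
Since 95^114 ≡ 1, the order of 95 divides 114 < 228, so 95 is not a primitive root.

No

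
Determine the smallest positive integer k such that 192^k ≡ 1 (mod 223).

By Lagrange's theorem, ord_223(192) divides φ(223) = 223 − 1 = 222 = 2 · 3 · 37.
Divisors of 222: 1, 2, 3, 6, 37, 74, 111, 222.
Test each divisor d:
192^1 ≡ 192 (mod 223)
192^2 ≡ 69 (mod 223)
192^3 ≡ 91 (mod 223)
192^6 ≡ 30 (mod 223)
192^37 ≡ 184 (mod 223)
192^74 ≡ 183 (mod 223)
192^111 ≡ 222 (mod 223)
192^222 ≡ 1 (mod 223) ✓
So ord_223(192) = 222.

222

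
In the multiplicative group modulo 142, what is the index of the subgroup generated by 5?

14

By Lagrange's theorem, ord_142(5) divides φ(142) = φ(2)·φ(71) = 1·70 = 70 = 2 · 5 · 7.
Divisors of 70: 1, 2, 5, 7, 10, 14, 35, 70.
Compute 5^d (mod 142) for the divisors d until we hit 1:
5^1 ≡ 5 (mod 142)
5^2 ≡ 25 (mod 142)
5^5 ≡ 1 (mod 142) ✓
Thus |⟨5⟩| = ord(5) = 5.
The index is φ(142) / ord(5) = 70 / 5 = 14.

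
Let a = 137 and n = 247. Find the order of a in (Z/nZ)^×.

36

Since 137 ∈ (Z/247Z)^×, its order divides φ(247) = φ(13·19) = (13−1)·(19−1) = 12·18 = 216 = 2^3 · 3^3.
Divisors of 216: 1, 2, 3, 4, 6, 8, 9, 12, 18, 24, 27, 36, 54, 72, 108, 216.
Test each divisor d:
137^1 ≡ 137
137^2 ≡ 244
137^3 ≡ 83
137^4 ≡ 9
137^6 ≡ 220
137^8 ≡ 81
137^9 ≡ 229
137^12 ≡ 235
137^18 ≡ 77
137^24 ≡ 144
137^27 ≡ 96
137^36 ≡ 1
The smallest such exponent is 36, so the order of 137 is 36.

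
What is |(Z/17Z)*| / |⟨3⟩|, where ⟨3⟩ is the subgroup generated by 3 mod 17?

By Lagrange's theorem, ord_17(3) divides φ(17) = 17 − 1 = 16 = 2^4.
Divisors of 16: 1, 2, 4, 8, 16.
Check 3^d mod 17 for each divisor in increasing order:
3^1 ≡ 3 (mod 17)
3^2 ≡ 9 (mod 17)
3^4 ≡ 13 (mod 17)
3^8 ≡ 16 (mod 17)
3^16 ≡ 1 (mod 17) ✓
So ord_17(3) = 16, hence |⟨3⟩| = 16.
[(Z/17Z)^× : ⟨3⟩] = 16/16 = 1.

1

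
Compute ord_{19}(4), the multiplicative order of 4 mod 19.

9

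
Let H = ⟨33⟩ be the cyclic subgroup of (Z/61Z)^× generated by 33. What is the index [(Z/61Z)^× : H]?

3

Since 33 ∈ (Z/61Z)^×, its order divides φ(61) = 61 − 1 = 60 = 2^2 · 3 · 5.
Divisors of 60: 1, 2, 3, 4, 5, 6, 10, 12, 15, 20, 30, 60.
Compute 33^d (mod 61) for the divisors d until we hit 1:
33^1 ≡ 33 (mod 61)
33^2 ≡ 52 (mod 61)
33^3 ≡ 8 (mod 61)
33^4 ≡ 20 (mod 61)
33^5 ≡ 50 (mod 61)
33^6 ≡ 3 (mod 61)
33^10 ≡ 60 (mod 61)
33^12 ≡ 9 (mod 61)
33^15 ≡ 11 (mod 61)
33^20 ≡ 1 (mod 61) ✓
So ord_61(33) = 20, hence |⟨33⟩| = 20.
The index is φ(61) / ord(33) = 60 / 20 = 3.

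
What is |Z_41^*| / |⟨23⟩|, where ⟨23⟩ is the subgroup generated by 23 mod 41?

4

ord(23) | φ(41) = 41 − 1 = 40 = 2^3 · 5.
Divisors of 40: 1, 2, 4, 5, 8, 10, 20, 40.
Test each divisor d:
23^1 ≡ 23 (mod 41)
23^2 ≡ 37 (mod 41)
23^4 ≡ 16 (mod 41)
23^5 ≡ 40 (mod 41)
23^8 ≡ 10 (mod 41)
23^10 ≡ 1 (mod 41) ✓
So ord_41(23) = 10, hence |⟨23⟩| = 10.
Index = |(Z/41Z)^×| / |⟨23⟩| = 40 / 10 = 4.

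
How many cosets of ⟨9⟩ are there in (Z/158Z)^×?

The order of 9 must divide φ(158) = φ(2)·φ(79) = 1·78 = 78 = 2 · 3 · 13.
Divisors of 78: 1, 2, 3, 6, 13, 26, 39, 78.
Test each divisor d:
9^1 ≡ 9
9^2 ≡ 81
9^3 ≡ 97
9^6 ≡ 87
9^13 ≡ 23
9^26 ≡ 55
9^39 ≡ 1
Thus |⟨9⟩| = ord(9) = 39.
[(Z/158Z)^× : ⟨9⟩] = 78/39 = 2.

2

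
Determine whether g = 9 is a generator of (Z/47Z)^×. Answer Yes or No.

φ(47) = 47 − 1 = 46 = 2 · 23.
It suffices to check that the order of 9 is not a proper divisor of 46: compute 9^(46/q) for q ∈ {2, 23}.
9^23 ≡ 1 (mod 47)  [q = 2: ≡ 1 ✗]
9^2 ≡ 34 (mod 47)  [q = 23: ≢ 1 ✓]
The check at q = 2 fails, so 9 generates a proper subgroup.

No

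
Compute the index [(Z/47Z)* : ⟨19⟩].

1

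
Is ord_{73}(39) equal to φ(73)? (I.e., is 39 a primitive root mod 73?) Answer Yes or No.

φ(73) = 73 − 1 = 72 = 2^3 · 3^2.
It suffices to check that the order of 39 is not a proper divisor of 72: compute 39^(72/q) for q ∈ {2, 3}.
39^36 ≡ 72 (mod 73)  [q = 2: ≢ 1 ✓]
39^24 ≡ 64 (mod 73)  [q = 3: ≢ 1 ✓]
None equal 1, so ord_73(39) = 72: 39 is a primitive root.

Yes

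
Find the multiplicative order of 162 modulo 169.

By Lagrange's theorem, ord_169(162) divides φ(169) = φ(13^2) = 13·(13−1) = 156 = 2^2 · 3 · 13.
Divisors of 156: 1, 2, 3, 4, 6, 12, 13, 26, 39, 52, 78, 156.
Test each divisor d:
162^1 ≡ 162 (mod 169)
162^2 ≡ 49 (mod 169)
162^3 ≡ 164 (mod 169)
162^4 ≡ 35 (mod 169)
162^6 ≡ 25 (mod 169)
162^12 ≡ 118 (mod 169)
162^13 ≡ 19 (mod 169)
162^26 ≡ 23 (mod 169)
162^39 ≡ 99 (mod 169)
162^52 ≡ 22 (mod 169)
162^78 ≡ 168 (mod 169)
162^156 ≡ 1 (mod 169) ✓
Therefore the multiplicative order of 162 modulo 169 is 156.

156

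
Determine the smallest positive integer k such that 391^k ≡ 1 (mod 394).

196

Since 391 ∈ (Z/394Z)^×, its order divides φ(394) = φ(2)·φ(197) = 1·196 = 196 = 2^2 · 7^2.
Divisors of 196: 1, 2, 4, 7, 14, 28, 49, 98, 196.
Compute 391^d (mod 394) for the divisors d until we hit 1:
391^1 ≡ 391
391^2 ≡ 9
391^4 ≡ 81
391^7 ≡ 177
391^14 ≡ 203
391^28 ≡ 233
391^49 ≡ 211
391^98 ≡ 393
391^196 ≡ 1
The smallest such exponent is 196, so the order of 391 is 196.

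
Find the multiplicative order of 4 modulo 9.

3

Since 4 ∈ (Z/9Z)^×, its order divides φ(9) = φ(3^2) = 3·(3−1) = 6 = 2 · 3.
Divisors of 6: 1, 2, 3, 6.
Test each divisor d:
4^1 ≡ 4
4^2 ≡ 7
4^3 ≡ 1
Hence ord(4) = 3.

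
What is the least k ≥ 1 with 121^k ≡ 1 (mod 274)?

ord(121) | φ(274) = φ(2)·φ(137) = 1·136 = 136 = 2^3 · 17.
Divisors of 136: 1, 2, 4, 8, 17, 34, 68, 136.
Test each divisor d:
121^1 ≡ 121 (mod 274)
121^2 ≡ 119 (mod 274)
121^4 ≡ 187 (mod 274)
121^8 ≡ 171 (mod 274)
121^17 ≡ 273 (mod 274)
121^34 ≡ 1 (mod 274) ✓
Hence ord(121) = 34.

34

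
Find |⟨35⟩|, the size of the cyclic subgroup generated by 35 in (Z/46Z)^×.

11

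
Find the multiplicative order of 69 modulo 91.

By Lagrange's theorem, ord_91(69) divides φ(91) = φ(7·13) = (7−1)·(13−1) = 6·12 = 72 = 2^3 · 3^2.
Divisors of 72: 1, 2, 3, 4, 6, 8, 9, 12, 18, 24, 36, 72.
Test each divisor d:
69^1 ≡ 69
69^2 ≡ 29
69^3 ≡ 90
69^4 ≡ 22
69^6 ≡ 1
So ord_91(69) = 6.

6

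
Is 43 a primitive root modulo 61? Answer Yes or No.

φ(61) = 61 − 1 = 60 = 2^2 · 3 · 5.
It suffices to check that the order of 43 is not a proper divisor of 60: compute 43^(60/q) for q ∈ {2, 3, 5}.
43^30 ≡ 60 (mod 61)  [q = 2: ≢ 1 ✓]
43^20 ≡ 47 (mod 61)  [q = 3: ≢ 1 ✓]
43^12 ≡ 58 (mod 61)  [q = 5: ≢ 1 ✓]
None equal 1, so ord_61(43) = 60: 43 is a primitive root.

Yes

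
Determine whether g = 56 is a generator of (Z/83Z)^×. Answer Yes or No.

φ(83) = 83 − 1 = 82 = 2 · 41.
56 is a primitive root mod 83 iff 56^(φ(83)/q) ≢ 1 for every prime q | φ(83), i.e. q ∈ {2, 41}.
56^41 ≡ 82 (mod 83)  [q = 2: ≢ 1 ✓]
56^2 ≡ 65 (mod 83)  [q = 41: ≢ 1 ✓]
All checks pass, so 56 has order 82 and is a primitive root modulo 83.

Yes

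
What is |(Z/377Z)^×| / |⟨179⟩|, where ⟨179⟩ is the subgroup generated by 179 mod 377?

ord(179) | φ(377) = φ(13·29) = (13−1)·(29−1) = 12·28 = 336 = 2^4 · 3 · 7.
Divisors of 336: 1, 2, 3, 4, 6, 7, 8, 12, 14, 16, 21, 24, 28, 42, 48, 56, 84, 112, 168, 336.
Check 179^d mod 377 for each divisor in increasing order:
179^1 ≡ 179
179^2 ≡ 373
179^3 ≡ 38
179^4 ≡ 16
179^6 ≡ 313
179^7 ≡ 231
179^8 ≡ 256
179^12 ≡ 326
179^14 ≡ 204
179^16 ≡ 315
179^21 ≡ 376
179^24 ≡ 339
179^28 ≡ 146
179^42 ≡ 1
So ord_377(179) = 42, hence |⟨179⟩| = 42.
[(Z/377Z)^× : ⟨179⟩] = 336/42 = 8.

8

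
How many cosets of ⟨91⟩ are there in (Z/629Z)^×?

4

The order of 91 must divide φ(629) = φ(17·37) = (17−1)·(37−1) = 16·36 = 576 = 2^6 · 3^2.
Divisors of 576: 1, 2, 3, 4, 6, 8, 9, 12, 16, 18, 24, 32, 36, 48, 64, 72, 96, 144, 192, 288, 576.
Test each divisor d:
91^1 ≡ 91 (mod 629)
91^2 ≡ 104 (mod 629)
91^3 ≡ 29 (mod 629)
91^4 ≡ 123 (mod 629)
91^6 ≡ 212 (mod 629)
91^8 ≡ 33 (mod 629)
91^9 ≡ 487 (mod 629)
91^12 ≡ 285 (mod 629)
91^16 ≡ 460 (mod 629)
91^18 ≡ 36 (mod 629)
91^24 ≡ 84 (mod 629)
91^32 ≡ 256 (mod 629)
91^36 ≡ 38 (mod 629)
91^48 ≡ 137 (mod 629)
91^64 ≡ 120 (mod 629)
91^72 ≡ 186 (mod 629)
91^96 ≡ 528 (mod 629)
91^144 ≡ 1 (mod 629) ✓
The order of 91 is 144, so the subgroup it generates has 144 elements.
Index = |(Z/629Z)^×| / |⟨91⟩| = 576 / 144 = 4.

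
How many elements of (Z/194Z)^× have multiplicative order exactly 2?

φ(194) = φ(2)·φ(97) = 1·96 = 96 = 2^5 · 3.
(Z/194Z)^× is cyclic (|G| = 96); a cyclic group of order m has exactly φ(d) elements of each order d | m, and none otherwise.
2 | 96, and φ(2) = 2 − 1 = 1.

1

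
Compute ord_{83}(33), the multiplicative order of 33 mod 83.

The order of 33 must divide φ(83) = 83 − 1 = 82 = 2 · 41.
Divisors of 82: 1, 2, 41, 82.
Evaluate successive powers at the divisors of 82:
33^1 ≡ 33 (mod 83)
33^2 ≡ 10 (mod 83)
33^41 ≡ 1 (mod 83) ✓
The smallest such exponent is 41, so the order of 33 is 41.

41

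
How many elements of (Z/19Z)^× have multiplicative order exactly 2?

1

φ(19) = 19 − 1 = 18 = 2 · 3^2.
In a cyclic group of order 18, there are φ(d) elements of order d for each divisor d of 18, and zero for non-divisors.
2 | 18, and φ(2) = 2 − 1 = 1.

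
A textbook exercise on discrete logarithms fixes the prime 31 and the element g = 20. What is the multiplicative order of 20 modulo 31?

15

By Lagrange's theorem, ord_31(20) divides φ(31) = 31 − 1 = 30 = 2 · 3 · 5.
Divisors of 30: 1, 2, 3, 5, 6, 10, 15, 30.
Test each divisor d:
20^1 ≡ 20 (mod 31)
20^2 ≡ 28 (mod 31)
20^3 ≡ 2 (mod 31)
20^5 ≡ 25 (mod 31)
20^6 ≡ 4 (mod 31)
20^10 ≡ 5 (mod 31)
20^15 ≡ 1 (mod 31) ✓
So ord_31(20) = 15.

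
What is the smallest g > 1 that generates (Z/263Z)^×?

5

φ(263) = 263 − 1 = 262 = 2 · 131.
g is a primitive root iff g^(262/q) ≢ 1 (mod 263) for each prime q ∈ {2, 131}.
g = 2: 2^131 ≡ 1 — hits 1, so not a primitive root.
g = 3: 3^131 ≡ 1 — hits 1, so not a primitive root.
g = 4: 4^131 ≡ 1 — hits 1, so not a primitive root.
g = 5: 5^131 ≡ 262; 5^2 ≡ 25 — none is 1, so 5 is a primitive root.
So 5 is the smallest generator of (Z/263Z)^×.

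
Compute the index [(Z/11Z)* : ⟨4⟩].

2

ord(4) | φ(11) = 11 − 1 = 10 = 2 · 5.
Divisors of 10: 1, 2, 5, 10.
Check 4^d mod 11 for each divisor in increasing order:
4^1 ≡ 4 (mod 11)
4^2 ≡ 5 (mod 11)
4^5 ≡ 1 (mod 11) ✓
Thus |⟨4⟩| = ord(4) = 5.
The index is φ(11) / ord(4) = 10 / 5 = 2.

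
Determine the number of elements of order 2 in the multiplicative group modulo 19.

φ(19) = 19 − 1 = 18 = 2 · 3^2.
(Z/19Z)^× is cyclic (|G| = 18); a cyclic group of order m has exactly φ(d) elements of each order d | m, and none otherwise.
2 | 18, and φ(2) = 2 − 1 = 1.

1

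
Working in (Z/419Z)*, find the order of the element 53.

418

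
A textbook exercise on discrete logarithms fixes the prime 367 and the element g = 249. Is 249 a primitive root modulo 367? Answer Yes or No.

Yes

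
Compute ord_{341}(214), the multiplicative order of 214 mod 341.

By Lagrange's theorem, ord_341(214) divides φ(341) = φ(11·31) = (11−1)·(31−1) = 10·30 = 300 = 2^2 · 3 · 5^2.
Divisors of 300: 1, 2, 3, 4, 5, 6, 10, 12, 15, 20, 25, 30, 50, 60, 75, 100, 150, 300.
Test each divisor d:
214^1 ≡ 214 (mod 341)
214^2 ≡ 102 (mod 341)
214^3 ≡ 4 (mod 341)
214^4 ≡ 174 (mod 341)
214^5 ≡ 67 (mod 341)
214^6 ≡ 16 (mod 341)
214^10 ≡ 56 (mod 341)
214^12 ≡ 256 (mod 341)
214^15 ≡ 1 (mod 341) ✓
The smallest such exponent is 15, so the order of 214 is 15.

15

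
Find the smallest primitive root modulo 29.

φ(29) = 29 − 1 = 28 = 2^2 · 7.
Test candidates g = 2, 3, … against the prime factors q ∈ {2, 7} of φ(29): g is a generator iff g^(28/q) ≢ 1 for every such q.
g = 2: 2^14 ≡ 28; 2^4 ≡ 16 — none is 1, so 2 is a primitive root.
The smallest primitive root modulo 29 is 2.

2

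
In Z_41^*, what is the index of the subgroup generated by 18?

The order of 18 must divide φ(41) = 41 − 1 = 40 = 2^3 · 5.
Divisors of 40: 1, 2, 4, 5, 8, 10, 20, 40.
Check 18^d mod 41 for each divisor in increasing order:
18^1 ≡ 18
18^2 ≡ 37
18^4 ≡ 16
18^5 ≡ 1
Thus |⟨18⟩| = ord(18) = 5.
[(Z/41Z)^× : ⟨18⟩] = 40/5 = 8.

8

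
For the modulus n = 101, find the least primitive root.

2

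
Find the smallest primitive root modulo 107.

2

φ(107) = 107 − 1 = 106 = 2 · 53.
Test candidates g = 2, 3, … against the prime factors q ∈ {2, 53} of φ(107): g is a generator iff g^(106/q) ≢ 1 for every such q.
g = 2: 2^53 ≡ 106; 2^2 ≡ 4 — none is 1, so 2 is a primitive root.
So 2 is the smallest generator of (Z/107Z)^×.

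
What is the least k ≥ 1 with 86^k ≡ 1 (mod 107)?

53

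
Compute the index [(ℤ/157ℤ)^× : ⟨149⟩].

ord(149) | φ(157) = 157 − 1 = 156 = 2^2 · 3 · 13.
Divisors of 156: 1, 2, 3, 4, 6, 12, 13, 26, 39, 52, 78, 156.
Check 149^d mod 157 for each divisor in increasing order:
149^1 ≡ 149 (mod 157)
149^2 ≡ 64 (mod 157)
149^3 ≡ 116 (mod 157)
149^4 ≡ 14 (mod 157)
149^6 ≡ 111 (mod 157)
149^12 ≡ 75 (mod 157)
149^13 ≡ 28 (mod 157)
149^26 ≡ 156 (mod 157)
149^39 ≡ 129 (mod 157)
149^52 ≡ 1 (mod 157) ✓
The order of 149 is 52, so the subgroup it generates has 52 elements.
Index = |(Z/157Z)^×| / |⟨149⟩| = 156 / 52 = 3.

3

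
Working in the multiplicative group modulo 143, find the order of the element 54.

12

By Lagrange's theorem, ord_143(54) divides φ(143) = φ(11·13) = (11−1)·(13−1) = 10·12 = 120 = 2^3 · 3 · 5.
Divisors of 120: 1, 2, 3, 4, 5, 6, 8, 10, 12, 15, 20, 24, 30, 40, 60, 120.
Compute 54^d (mod 143) for the divisors d until we hit 1:
54^1 ≡ 54 (mod 143)
54^2 ≡ 56 (mod 143)
54^3 ≡ 21 (mod 143)
54^4 ≡ 133 (mod 143)
54^5 ≡ 32 (mod 143)
54^6 ≡ 12 (mod 143)
54^8 ≡ 100 (mod 143)
54^10 ≡ 23 (mod 143)
54^12 ≡ 1 (mod 143) ✓
Hence ord(54) = 12.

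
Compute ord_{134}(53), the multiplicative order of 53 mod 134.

By Lagrange's theorem, ord_134(53) divides φ(134) = φ(2)·φ(67) = 1·66 = 66 = 2 · 3 · 11.
Divisors of 66: 1, 2, 3, 6, 11, 22, 33, 66.
Check 53^d mod 134 for each divisor in increasing order:
53^1 ≡ 53 (mod 134)
53^2 ≡ 129 (mod 134)
53^3 ≡ 3 (mod 134)
53^6 ≡ 9 (mod 134)
53^11 ≡ 133 (mod 134)
53^22 ≡ 1 (mod 134) ✓
The smallest such exponent is 22, so the order of 53 is 22.

22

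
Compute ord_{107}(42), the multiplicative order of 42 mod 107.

53

By Lagrange's theorem, ord_107(42) divides φ(107) = 107 − 1 = 106 = 2 · 53.
Divisors of 106: 1, 2, 53, 106.
Evaluate successive powers at the divisors of 106:
42^1 ≡ 42
42^2 ≡ 52
42^53 ≡ 1
Therefore the multiplicative order of 42 modulo 107 is 53.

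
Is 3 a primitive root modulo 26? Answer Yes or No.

No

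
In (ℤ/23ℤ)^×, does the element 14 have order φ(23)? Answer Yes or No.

Yes

φ(23) = 23 − 1 = 22 = 2 · 11.
14 is a primitive root mod 23 iff 14^(φ(23)/q) ≢ 1 for every prime q | φ(23), i.e. q ∈ {2, 11}.
14^11 ≡ 22 (mod 23)  [q = 2: ≢ 1 ✓]
14^2 ≡ 12 (mod 23)  [q = 11: ≢ 1 ✓]
None equal 1, so ord_23(14) = 22: 14 is a primitive root.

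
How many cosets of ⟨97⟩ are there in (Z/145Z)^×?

The order of 97 must divide φ(145) = φ(5·29) = (5−1)·(29−1) = 4·28 = 112 = 2^4 · 7.
Divisors of 112: 1, 2, 4, 7, 8, 14, 16, 28, 56, 112.
Compute 97^d (mod 145) for the divisors d until we hit 1:
97^1 ≡ 97
97^2 ≡ 129
97^4 ≡ 111
97^7 ≡ 133
97^8 ≡ 141
97^14 ≡ 144
97^16 ≡ 16
97^28 ≡ 1
Thus |⟨97⟩| = ord(97) = 28.
The index is φ(145) / ord(97) = 112 / 28 = 4.

4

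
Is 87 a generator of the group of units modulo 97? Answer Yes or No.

Yes

φ(97) = 97 − 1 = 96 = 2^5 · 3.
It suffices to check that the order of 87 is not a proper divisor of 96: compute 87^(96/q) for q ∈ {2, 3}.
87^48 ≡ 96 (mod 97)  [q = 2: ≢ 1 ✓]
87^32 ≡ 61 (mod 97)  [q = 3: ≢ 1 ✓]
All checks pass, so 87 has order 96 and is a primitive root modulo 97.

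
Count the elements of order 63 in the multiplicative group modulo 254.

36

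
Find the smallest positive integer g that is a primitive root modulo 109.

φ(109) = 109 − 1 = 108 = 2^2 · 3^3.
g is a primitive root iff g^(108/q) ≢ 1 (mod 109) for each prime q ∈ {2, 3}.
g = 2: 2^54 ≡ 108; 2^36 ≡ 1 — hits 1, so not a primitive root.
g = 3: 3^54 ≡ 1 — hits 1, so not a primitive root.
g = 4: 4^54 ≡ 1 — hits 1, so not a primitive root.
g = 5: 5^54 ≡ 1 — hits 1, so not a primitive root.
g = 6: 6^54 ≡ 108; 6^36 ≡ 63 — none is 1, so 6 is a primitive root.
The smallest primitive root modulo 109 is 6.

6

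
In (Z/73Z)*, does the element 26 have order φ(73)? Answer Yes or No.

Yes

φ(73) = 73 − 1 = 72 = 2^3 · 3^2.
An element g generates (Z/73Z)^× iff g^(72/q) ≢ 1 (mod 73) for each prime q ∈ {2, 3}.
26^36 ≡ 72 (mod 73)  [q = 2: ≢ 1 ✓]
26^24 ≡ 8 (mod 73)  [q = 3: ≢ 1 ✓]
Every test exponent gives a nontrivial residue, hence 26 generates the full group.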